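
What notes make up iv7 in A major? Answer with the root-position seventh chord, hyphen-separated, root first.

The root, D, is scale degree 4 — the same note in A major and A minor; only the chord quality changes. Building the minor-seventh chord from the parallel minor on D: D–F–A–C.

D-F-A-C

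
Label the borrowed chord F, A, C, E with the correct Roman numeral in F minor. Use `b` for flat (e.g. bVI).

F is scale degree 1 in F minor. Diatonically F minor has Fm (i) on that degree; F–A–C–E is instead the major-seventh chord native to F major, so it takes the label Imaj7.

Imaj7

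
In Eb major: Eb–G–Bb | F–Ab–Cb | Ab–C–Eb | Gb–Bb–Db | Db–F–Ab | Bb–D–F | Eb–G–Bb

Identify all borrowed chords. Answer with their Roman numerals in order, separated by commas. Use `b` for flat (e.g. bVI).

In Eb major the diatonic chords are Eb, Fm, Gm, Ab, Bb, Cm, Ddim. Eb–G–Bb = Eb, Ab–C–Eb = Ab and Bb–D–F = Bb are all diatonic. F–Ab–Cb doesn't fit — on degree 2 Eb major would have Fm (ii). Fdim is the degree-2 chord of Eb minor, so it is the borrowed ii°. But Gb–Bb–Db is foreign: the diatonic iii on degree 3 is Gm, whereas Gb comes from Eb minor. It is labeled bIII. But Db–F–Ab is foreign: the diatonic vii° on degree 7 is Ddim, whereas Db comes from Eb minor. It is labeled bVII.

ii°, bIII, bVII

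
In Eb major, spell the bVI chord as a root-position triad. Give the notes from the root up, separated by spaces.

bVI is built on the lowered scale degree 6. In Eb major degree 6 is C; lowered it becomes Cb. In Eb minor the chord on Cb is Cb–Eb–Gb.

Cb Eb Gb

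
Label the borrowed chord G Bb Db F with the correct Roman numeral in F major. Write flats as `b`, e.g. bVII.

iiø7

G is scale degree 2 in F major. Diatonically F major has Gm (ii) on that degree; G–Bb–Db–F is instead the half-diminished-seventh chord native to F minor, so it takes the label iiø7.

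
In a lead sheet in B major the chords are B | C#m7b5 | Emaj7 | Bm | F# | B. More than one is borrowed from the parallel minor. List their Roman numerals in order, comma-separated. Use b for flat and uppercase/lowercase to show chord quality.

iiø7, i

In B major the diatonic chords are B, C#m, D#m, E, F#, G#m, A#dim. B, Emaj7 and F# all belong to that set. But C#m7b5 (C#–E–G–B) is foreign: the diatonic ii on degree 2 is C#m, whereas C#m7b5 comes from B minor. It is labeled iiø7. Bm (B–D–F#) doesn't fit — on degree 1 B major would have B (I). Bm is the degree-1 chord of B minor, so it is the borrowed i.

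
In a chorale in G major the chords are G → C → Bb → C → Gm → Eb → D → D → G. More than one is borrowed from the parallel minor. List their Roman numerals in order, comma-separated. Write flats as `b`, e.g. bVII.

bIII, i, bVI

The diatonic triads in G major are G, Am, Bm, C, D, Em, F#dim. G, C and D are all diatonic. But Bb (Bb–D–F) is foreign: the diatonic iii on degree 3 is Bm, whereas Bb comes from G minor. It is labeled bIII. Gm (G–Bb–D) doesn't fit — on degree 1 G major would have G (I). Gm is the degree-1 chord of G minor, so it is the borrowed i. Eb (Eb–G–Bb) doesn't fit — on degree 6 G major would have Em (vi). Eb is the degree-6 chord of G minor, so it is the borrowed bVI.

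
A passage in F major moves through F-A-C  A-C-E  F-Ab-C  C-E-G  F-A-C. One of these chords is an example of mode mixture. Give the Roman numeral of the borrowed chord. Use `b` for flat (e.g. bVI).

i

The diatonic triads in F major are F, Gm, Am, Bb, C, Dm, Edim. F–A–C = F, A–C–E = Am and C–E–G = C are all diatonic. But F–Ab–C is foreign: the diatonic I on degree 1 is F, whereas Fm comes from F minor. It is labeled i.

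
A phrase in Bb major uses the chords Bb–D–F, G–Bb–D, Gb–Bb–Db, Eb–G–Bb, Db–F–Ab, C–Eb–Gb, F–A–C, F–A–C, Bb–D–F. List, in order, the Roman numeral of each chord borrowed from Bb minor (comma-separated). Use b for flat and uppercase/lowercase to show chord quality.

Bb major has the diatonic set Bb, Cm, Dm, Eb, F, Gm, Adim. Of the given chords, Bb–D–F = Bb, G–Bb–D = Gm, Eb–G–Bb = Eb and F–A–C = F are diatonic. Gb–Bb–Db is not: scale degree 6 in Bb major carries Gm (vi). In Bb minor the chord on that degree is Gb, so here it functions as bVI, borrowed from the parallel minor. But Db–F–Ab is foreign: the diatonic iii on degree 3 is Dm, whereas Db comes from Bb minor. It is labeled bIII. C–Eb–Gb is not: scale degree 2 in Bb major carries Cm (ii). In Bb minor the chord on that degree is Cdim, so here it functions as ii°, borrowed from the parallel minor.

bVI, bIII, ii°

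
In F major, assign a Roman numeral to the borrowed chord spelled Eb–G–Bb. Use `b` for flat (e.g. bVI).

Eb is the lowered form of scale degree 7 in F major (the diatonic degree 7 is E). Eb–G–Bb is a major chord — the form found in F minor, not the diatonic vii° (Edim). Borrowed into F major it is written bVII.

bVII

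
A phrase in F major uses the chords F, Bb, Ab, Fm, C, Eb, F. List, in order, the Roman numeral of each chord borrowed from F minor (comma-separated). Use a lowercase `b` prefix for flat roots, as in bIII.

bIII, i, bVII

In F major the diatonic chords are F, Gm, Am, Bb, C, Dm, Edim. F, Bb and C all belong to that set. Ab (Ab–C–Eb) doesn't fit — on degree 3 F major would have Am (iii). Ab is the degree-3 chord of F minor, so it is the borrowed bIII. But Fm (F–Ab–C) is foreign: the diatonic I on degree 1 is F, whereas Fm comes from F minor. It is labeled i. Eb (Eb–G–Bb) is not: scale degree 7 in F major carries Edim (vii°). In F minor the chord on that degree is Eb, so here it functions as bVII, borrowed from the parallel minor.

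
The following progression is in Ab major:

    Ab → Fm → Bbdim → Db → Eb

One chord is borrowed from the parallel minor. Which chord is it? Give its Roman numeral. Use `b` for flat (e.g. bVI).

The diatonic triads in Ab major are Ab, Bbm, Cm, Db, Eb, Fm, Gdim. Ab, Fm, Db and Eb all belong to that set. But Bbdim (Bb–Db–Fb) is foreign: the diatonic ii on degree 2 is Bbm, whereas Bbdim comes from Ab minor. It is labeled ii°.

ii°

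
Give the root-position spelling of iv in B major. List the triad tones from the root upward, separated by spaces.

iv is built on scale degree 4, which is E in both B major and its parallel. Building the minor chord from the parallel minor on E: E–G–B.

E G B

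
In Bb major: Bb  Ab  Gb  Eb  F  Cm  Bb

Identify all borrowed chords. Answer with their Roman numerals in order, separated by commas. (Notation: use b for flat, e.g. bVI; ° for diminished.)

bVII, bVI

The diatonic triads in Bb major are Bb, Cm, Dm, Eb, F, Gm, Adim. Bb, Eb, F and Cm all belong to that set. But Ab (Ab–C–Eb) is foreign: the diatonic vii° on degree 7 is Adim, whereas Ab comes from Bb minor. It is labeled bVII. But Gb (Gb–Bb–Db) is foreign: the diatonic vi on degree 6 is Gm, whereas Gb comes from Bb minor. It is labeled bVI.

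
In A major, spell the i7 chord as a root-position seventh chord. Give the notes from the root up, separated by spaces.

i7 is built on scale degree 1, which is A in both A major and its parallel. Building the minor-seventh chord from the parallel minor on A: A–C–E–G.

A C E G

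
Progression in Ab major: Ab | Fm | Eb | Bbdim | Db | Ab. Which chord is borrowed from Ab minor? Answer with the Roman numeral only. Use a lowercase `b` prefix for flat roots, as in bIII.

In Ab major the diatonic chords are Ab, Bbm, Cm, Db, Eb, Fm, Gdim. Ab, Fm, Eb and Db are all diatonic. Bbdim (Bb–Db–Fb) doesn't fit — on degree 2 Ab major would have Bbm (ii). Bbdim is the degree-2 chord of Ab minor, so it is the borrowed ii°.

ii°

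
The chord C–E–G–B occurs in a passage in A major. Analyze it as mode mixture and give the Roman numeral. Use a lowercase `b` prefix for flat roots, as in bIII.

In A major scale degree 3 is C#; C is its lowered form, from A minor. Diatonically A major has C#m (iii) on that degree; C–E–G–B is instead the major-seventh chord native to A minor, so it takes the label bIIImaj7.

bIIImaj7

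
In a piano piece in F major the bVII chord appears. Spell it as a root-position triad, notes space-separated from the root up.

Eb G Bb

Scale degree 7 in F major is E. bVII uses the lowered form, Eb, taken from F minor. Stacking thirds in F minor on Eb gives Eb–G–Bb.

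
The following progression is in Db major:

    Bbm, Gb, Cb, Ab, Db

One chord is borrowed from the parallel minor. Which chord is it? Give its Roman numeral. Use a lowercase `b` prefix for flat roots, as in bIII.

bVII

Db major has the diatonic set Db, Ebm, Fm, Gb, Ab, Bbm, Cdim. Of the given chords, Bbm, Gb, Ab and Db are diatonic. But Cb (Cb–Eb–Gb) is foreign: the diatonic vii° on degree 7 is Cdim, whereas Cb comes from Db minor. It is labeled bVII.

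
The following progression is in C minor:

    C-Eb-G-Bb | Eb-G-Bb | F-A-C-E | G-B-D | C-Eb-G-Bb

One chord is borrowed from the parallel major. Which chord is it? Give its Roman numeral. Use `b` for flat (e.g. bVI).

IVmaj7

The diatonic triads in C minor (with V from harmonic minor) are Cm, Ddim, Eb, Fm, G, Ab, Bb. C–Eb–G–Bb = Cm7, Eb–G–Bb = Eb and G–B–D = G all belong to that set. F–A–C–E doesn't fit — on degree 4 C minor would have Fm (iv). Fmaj7 is the degree-4 chord of C major, so it is the borrowed IVmaj7.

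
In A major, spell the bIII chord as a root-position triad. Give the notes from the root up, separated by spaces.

C E G

The root of bIII is the lowered 3rd degree: C# becomes C. Building the major chord from the parallel minor on C: C–E–G.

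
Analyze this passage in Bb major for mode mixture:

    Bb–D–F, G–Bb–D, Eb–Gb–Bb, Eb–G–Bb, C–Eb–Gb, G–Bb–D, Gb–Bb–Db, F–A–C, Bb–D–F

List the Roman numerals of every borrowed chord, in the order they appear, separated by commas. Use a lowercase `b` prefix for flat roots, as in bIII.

iv, ii°, bVI

In Bb major the diatonic chords are Bb, Cm, Dm, Eb, F, Gm, Adim. Of the given chords, Bb–D–F = Bb, G–Bb–D = Gm, Eb–G–Bb = Eb and F–A–C = F are diatonic. But Eb–Gb–Bb is foreign: the diatonic IV on degree 4 is Eb, whereas Ebm comes from Bb minor. It is labeled iv. C–Eb–Gb is not: scale degree 2 in Bb major carries Cm (ii). In Bb minor the chord on that degree is Cdim, so here it functions as ii°, borrowed from the parallel minor. But Gb–Bb–Db is foreign: the diatonic vi on degree 6 is Gm, whereas Gb comes from Bb minor. It is labeled bVI.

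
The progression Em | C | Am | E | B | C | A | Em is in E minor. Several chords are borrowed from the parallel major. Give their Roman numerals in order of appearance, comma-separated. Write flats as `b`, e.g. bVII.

The diatonic triads in E minor (with V from harmonic minor) are Em, F#dim, G, Am, B, C, D. Em, C, Am and B are all diatonic. E (E–G#–B) is not: scale degree 1 in E minor carries Em (i). In E major the chord on that degree is E, so here it functions as I, borrowed from the parallel major. But A (A–C#–E) is foreign: the diatonic iv on degree 4 is Am, whereas A comes from E major. It is labeled IV.

I, IV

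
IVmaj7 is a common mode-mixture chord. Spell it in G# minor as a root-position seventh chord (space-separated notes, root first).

C# E# G# B#

The root, C#, is scale degree 4 — the same note in G# minor and G# major; only the chord quality changes. In G# major the chord on C# is C#–E#–G#–B#.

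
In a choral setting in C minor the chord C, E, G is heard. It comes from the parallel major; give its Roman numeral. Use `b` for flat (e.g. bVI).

I

The root C is the diatonic 1st degree of C minor; the borrowing shows in the chord quality. C–E–G is a major chord — the form found in C major, not the diatonic i (Cm). Borrowed into C minor it is written I.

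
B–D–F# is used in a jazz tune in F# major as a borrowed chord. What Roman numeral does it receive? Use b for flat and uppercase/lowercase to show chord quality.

iv

The root B is the diatonic 4th degree of F# major; the borrowing shows in the chord quality. B–D–F# is a minor chord — the form found in F# minor, not the diatonic IV (B). Borrowed into F# major it is written iv.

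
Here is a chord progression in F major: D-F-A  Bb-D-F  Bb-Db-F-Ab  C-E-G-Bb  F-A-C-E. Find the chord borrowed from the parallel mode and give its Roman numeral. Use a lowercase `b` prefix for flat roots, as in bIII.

In F major the diatonic chords are F, Gm, Am, Bb, C, Dm, Edim. Of the given chords, D–F–A = Dm, Bb–D–F = Bb, C–E–G–Bb = C7 and F–A–C–E = Fmaj7 are diatonic. Bb–Db–F–Ab doesn't fit — on degree 4 F major would have Bb (IV). Bbm7 is the degree-4 chord of F minor, so it is the borrowed iv7.

iv7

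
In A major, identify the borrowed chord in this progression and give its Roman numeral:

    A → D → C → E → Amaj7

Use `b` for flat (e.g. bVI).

The diatonic triads in A major are A, Bm, C#m, D, E, F#m, G#dim. A, D, E and Amaj7 are all diatonic. C (C–E–G) doesn't fit — on degree 3 A major would have C#m (iii). C is the degree-3 chord of A minor, so it is the borrowed bIII.

bIII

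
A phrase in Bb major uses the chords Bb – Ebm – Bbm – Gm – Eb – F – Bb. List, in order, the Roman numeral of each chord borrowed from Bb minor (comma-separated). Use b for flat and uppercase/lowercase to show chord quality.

iv, i

In Bb major the diatonic chords are Bb, Cm, Dm, Eb, F, Gm, Adim. Of the given chords, Bb, Gm, Eb and F are diatonic. Ebm (Eb–Gb–Bb) is not: scale degree 4 in Bb major carries Eb (IV). In Bb minor the chord on that degree is Ebm, so here it functions as iv, borrowed from the parallel minor. But Bbm (Bb–Db–F) is foreign: the diatonic I on degree 1 is Bb, whereas Bbm comes from Bb minor. It is labeled i.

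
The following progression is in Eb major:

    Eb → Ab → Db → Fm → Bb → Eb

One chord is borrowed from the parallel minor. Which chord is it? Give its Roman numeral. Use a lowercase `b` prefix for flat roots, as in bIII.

bVII

Eb major has the diatonic set Eb, Fm, Gm, Ab, Bb, Cm, Ddim. Eb, Ab, Fm and Bb are all diatonic. But Db (Db–F–Ab) is foreign: the diatonic vii° on degree 7 is Ddim, whereas Db comes from Eb minor. It is labeled bVII.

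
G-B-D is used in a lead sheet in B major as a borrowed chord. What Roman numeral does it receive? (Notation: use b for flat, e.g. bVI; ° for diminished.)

bVI

In B major scale degree 6 is G#; G is its lowered form, from B minor. G–B–D is a major chord — the form found in B minor, not the diatonic vi (G#m). Borrowed into B major it is written bVI.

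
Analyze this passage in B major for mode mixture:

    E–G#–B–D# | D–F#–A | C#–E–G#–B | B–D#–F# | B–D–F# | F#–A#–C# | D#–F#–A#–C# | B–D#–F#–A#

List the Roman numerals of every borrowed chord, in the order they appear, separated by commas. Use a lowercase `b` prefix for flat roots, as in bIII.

In B major the diatonic chords are B, C#m, D#m, E, F#, G#m, A#dim. E–G#–B–D# = Emaj7, C#–E–G#–B = C#m7, B–D#–F# = B, F#–A#–C# = F#, D#–F#–A#–C# = D#m7 and B–D#–F#–A# = Bmaj7 all belong to that set. D–F#–A is not: scale degree 3 in B major carries D#m (iii). In B minor the chord on that degree is D, so here it functions as bIII, borrowed from the parallel minor. B–D–F# doesn't fit — on degree 1 B major would have B (I). Bm is the degree-1 chord of B minor, so it is the borrowed i.

bIII, i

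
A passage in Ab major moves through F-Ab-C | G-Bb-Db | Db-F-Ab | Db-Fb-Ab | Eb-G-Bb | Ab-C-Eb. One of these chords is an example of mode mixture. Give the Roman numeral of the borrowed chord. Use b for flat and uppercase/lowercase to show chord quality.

iv

In Ab major the diatonic chords are Ab, Bbm, Cm, Db, Eb, Fm, Gdim. F–Ab–C = Fm, G–Bb–Db = Gdim, Db–F–Ab = Db, Eb–G–Bb = Eb and Ab–C–Eb = Ab are all diatonic. But Db–Fb–Ab is foreign: the diatonic IV on degree 4 is Db, whereas Dbm comes from Ab minor. It is labeled iv.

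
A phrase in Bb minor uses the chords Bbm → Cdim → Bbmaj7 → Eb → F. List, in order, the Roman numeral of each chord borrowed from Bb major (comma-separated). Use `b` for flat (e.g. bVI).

Imaj7, IV

The diatonic triads in Bb minor (with V from harmonic minor) are Bbm, Cdim, Db, Ebm, F, Gb, Ab. Bbm, Cdim and F are all diatonic. Bbmaj7 (Bb–D–F–A) doesn't fit — on degree 1 Bb minor would have Bbm (i). Bbmaj7 is the degree-1 chord of Bb major, so it is the borrowed Imaj7. Eb (Eb–G–Bb) doesn't fit — on degree 4 Bb minor would have Ebm (iv). Eb is the degree-4 chord of Bb major, so it is the borrowed IV.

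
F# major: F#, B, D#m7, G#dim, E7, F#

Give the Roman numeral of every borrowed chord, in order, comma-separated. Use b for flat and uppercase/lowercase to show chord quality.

ii°, bVII7

F# major has the diatonic set F#, G#m, A#m, B, C#, D#m, E#dim. Of the given chords, F#, B and D#m7 are diatonic. But G#dim (G#–B–D) is foreign: the diatonic ii on degree 2 is G#m, whereas G#dim comes from F# minor. It is labeled ii°. E7 (E–G#–B–D) is not: scale degree 7 in F# major carries E#dim (vii°). In F# minor the chord on that degree is E7, so here it functions as bVII7, borrowed from the parallel minor.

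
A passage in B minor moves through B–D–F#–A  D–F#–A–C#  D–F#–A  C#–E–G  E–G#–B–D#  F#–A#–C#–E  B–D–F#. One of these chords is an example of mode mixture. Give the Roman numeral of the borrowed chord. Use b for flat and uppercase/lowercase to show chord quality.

The diatonic triads in B minor (with V from harmonic minor) are Bm, C#dim, D, Em, F#, G, A. Of the given chords, B–D–F#–A = Bm7, D–F#–A–C# = Dmaj7, D–F#–A = D, C#–E–G = C#dim, F#–A#–C#–E = F#7 and B–D–F# = Bm are diatonic. E–G#–B–D# is not: scale degree 4 in B minor carries Em (iv). In B major the chord on that degree is Emaj7, so here it functions as IVmaj7, borrowed from the parallel major.

IVmaj7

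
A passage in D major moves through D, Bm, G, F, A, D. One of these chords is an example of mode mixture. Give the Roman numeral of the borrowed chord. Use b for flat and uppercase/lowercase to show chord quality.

The diatonic triads in D major are D, Em, F#m, G, A, Bm, C#dim. D, Bm, G and A all belong to that set. F (F–A–C) doesn't fit — on degree 3 D major would have F#m (iii). F is the degree-3 chord of D minor, so it is the borrowed bIII.

bIII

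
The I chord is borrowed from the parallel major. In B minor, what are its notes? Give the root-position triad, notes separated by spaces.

B D# F#

The root, B, is scale degree 1 — the same note in B minor and B major; only the chord quality changes. Building the major chord from the parallel major on B: B–D#–F#.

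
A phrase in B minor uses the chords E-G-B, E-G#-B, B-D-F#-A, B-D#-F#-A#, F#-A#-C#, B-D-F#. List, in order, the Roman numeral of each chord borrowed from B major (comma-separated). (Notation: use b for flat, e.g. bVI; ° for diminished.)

In B minor (with V from harmonic minor) the diatonic chords are Bm, C#dim, D, Em, F#, G, A. E–G–B = Em, B–D–F#–A = Bm7, F#–A#–C# = F# and B–D–F# = Bm all belong to that set. But E–G#–B is foreign: the diatonic iv on degree 4 is Em, whereas E comes from B major. It is labeled IV. B–D#–F#–A# doesn't fit — on degree 1 B minor would have Bm (i). Bmaj7 is the degree-1 chord of B major, so it is the borrowed Imaj7.

IV, Imaj7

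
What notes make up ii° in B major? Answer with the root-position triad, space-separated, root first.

C# E G

ii° is built on scale degree 2, which is C# in both B major and its parallel. In B minor the chord on C# is C#–E–G.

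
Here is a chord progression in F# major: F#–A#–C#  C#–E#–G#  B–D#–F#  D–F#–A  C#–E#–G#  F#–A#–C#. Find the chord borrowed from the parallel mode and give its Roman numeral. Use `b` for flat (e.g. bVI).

bVI

In F# major the diatonic chords are F#, G#m, A#m, B, C#, D#m, E#dim. F#–A#–C# = F#, C#–E#–G# = C# and B–D#–F# = B all belong to that set. But D–F#–A is foreign: the diatonic vi on degree 6 is D#m, whereas D comes from F# minor. It is labeled bVI.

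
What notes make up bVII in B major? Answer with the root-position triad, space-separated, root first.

The root of bVII is the lowered 7th degree: A# becomes A. In B minor the chord on A is A–C#–E.

A C# E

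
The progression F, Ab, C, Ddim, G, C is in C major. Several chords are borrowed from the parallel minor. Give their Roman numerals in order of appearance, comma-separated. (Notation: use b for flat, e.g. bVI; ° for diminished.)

In C major the diatonic chords are C, Dm, Em, F, G, Am, Bdim. Of the given chords, F, C and G are diatonic. Ab (Ab–C–Eb) doesn't fit — on degree 6 C major would have Am (vi). Ab is the degree-6 chord of C minor, so it is the borrowed bVI. But Ddim (D–F–Ab) is foreign: the diatonic ii on degree 2 is Dm, whereas Ddim comes from C minor. It is labeled ii°.

bVI, ii°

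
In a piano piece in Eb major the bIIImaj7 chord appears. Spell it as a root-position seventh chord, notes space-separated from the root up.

Scale degree 3 in Eb major is G. bIIImaj7 uses the lowered form, Gb, taken from Eb minor. Stacking thirds in Eb minor on Gb gives Gb–Bb–Db–F.

Gb Bb Db F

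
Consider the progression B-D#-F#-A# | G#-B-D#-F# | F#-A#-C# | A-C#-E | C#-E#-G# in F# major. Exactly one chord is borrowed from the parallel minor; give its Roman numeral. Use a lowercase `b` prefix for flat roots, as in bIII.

bIII

In F# major the diatonic chords are F#, G#m, A#m, B, C#, D#m, E#dim. B–D#–F#–A# = Bmaj7, G#–B–D#–F# = G#m7, F#–A#–C# = F# and C#–E#–G# = C# all belong to that set. But A–C#–E is foreign: the diatonic iii on degree 3 is A#m, whereas A comes from F# minor. It is labeled bIII.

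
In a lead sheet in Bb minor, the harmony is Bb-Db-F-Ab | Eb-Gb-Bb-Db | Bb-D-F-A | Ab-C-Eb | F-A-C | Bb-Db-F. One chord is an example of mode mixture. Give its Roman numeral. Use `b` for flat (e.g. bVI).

Bb minor has the diatonic set Bbm, Cdim, Db, Ebm, F, Gb, Ab (with V from harmonic minor). Bb–Db–F–Ab = Bbm7, Eb–Gb–Bb–Db = Ebm7, Ab–C–Eb = Ab, F–A–C = F and Bb–Db–F = Bbm all belong to that set. But Bb–D–F–A is foreign: the diatonic i on degree 1 is Bbm, whereas Bbmaj7 comes from Bb major. It is labeled Imaj7.

Imaj7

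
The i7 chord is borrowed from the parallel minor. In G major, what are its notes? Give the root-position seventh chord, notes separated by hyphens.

G-Bb-D-F

i7 is built on scale degree 1, which is G in both G major and its parallel. Stacking thirds in G minor on G gives G–Bb–D–F.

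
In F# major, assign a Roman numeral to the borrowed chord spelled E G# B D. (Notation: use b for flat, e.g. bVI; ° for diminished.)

In F# major scale degree 7 is E#; E is its lowered form, from F# minor. Diatonically F# major has E#dim (vii°) on that degree; E–G#–B–D is instead the dominant-seventh chord native to F# minor, so it takes the label bVII7.

bVII7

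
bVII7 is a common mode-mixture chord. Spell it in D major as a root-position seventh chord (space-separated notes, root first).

C E G Bb

Scale degree 7 in D major is C#. bVII7 uses the lowered form, C, taken from D minor. In D minor the chord on C is C–E–G–Bb.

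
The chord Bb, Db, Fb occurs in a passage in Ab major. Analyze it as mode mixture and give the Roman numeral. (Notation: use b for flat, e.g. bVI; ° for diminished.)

The root Bb is the diatonic 2nd degree of Ab major; the borrowing shows in the chord quality. Diatonically Ab major has Bbm (ii) on that degree; Bb–Db–Fb is instead the diminished chord native to Ab minor, so it takes the label ii°.

ii°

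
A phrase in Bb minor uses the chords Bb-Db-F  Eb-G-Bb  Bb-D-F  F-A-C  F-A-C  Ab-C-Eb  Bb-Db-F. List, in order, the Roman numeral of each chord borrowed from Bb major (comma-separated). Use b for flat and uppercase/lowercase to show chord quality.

IV, I

The diatonic triads in Bb minor (with V from harmonic minor) are Bbm, Cdim, Db, Ebm, F, Gb, Ab. Bb–Db–F = Bbm, F–A–C = F and Ab–C–Eb = Ab are all diatonic. Eb–G–Bb doesn't fit — on degree 4 Bb minor would have Ebm (iv). Eb is the degree-4 chord of Bb major, so it is the borrowed IV. Bb–D–F is not: scale degree 1 in Bb minor carries Bbm (i). In Bb major the chord on that degree is Bb, so here it functions as I, borrowed from the parallel major.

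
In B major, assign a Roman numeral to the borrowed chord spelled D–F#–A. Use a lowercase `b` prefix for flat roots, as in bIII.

bIII

D is the lowered form of scale degree 3 in B major (the diatonic degree 3 is D#). D–F#–A is a major chord — the form found in B minor, not the diatonic iii (D#m). Borrowed into B major it is written bIII.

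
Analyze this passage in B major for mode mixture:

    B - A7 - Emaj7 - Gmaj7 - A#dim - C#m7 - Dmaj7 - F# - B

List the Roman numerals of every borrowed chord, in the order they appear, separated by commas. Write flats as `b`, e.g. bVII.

bVII7, bVImaj7, bIIImaj7

B major has the diatonic set B, C#m, D#m, E, F#, G#m, A#dim. B, Emaj7, A#dim, C#m7 and F# are all diatonic. A7 (A–C#–E–G) doesn't fit — on degree 7 B major would have A#dim (vii°). A7 is the degree-7 chord of B minor, so it is the borrowed bVII7. Gmaj7 (G–B–D–F#) is not: scale degree 6 in B major carries G#m (vi). In B minor the chord on that degree is Gmaj7, so here it functions as bVImaj7, borrowed from the parallel minor. Dmaj7 (D–F#–A–C#) is not: scale degree 3 in B major carries D#m (iii). In B minor the chord on that degree is Dmaj7, so here it functions as bIIImaj7, borrowed from the parallel minor.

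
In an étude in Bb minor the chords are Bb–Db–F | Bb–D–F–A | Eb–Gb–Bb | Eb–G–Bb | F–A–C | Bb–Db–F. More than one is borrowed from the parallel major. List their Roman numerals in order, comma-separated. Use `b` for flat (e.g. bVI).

Imaj7, IV

The diatonic triads in Bb minor (with V from harmonic minor) are Bbm, Cdim, Db, Ebm, F, Gb, Ab. Bb–Db–F = Bbm, Eb–Gb–Bb = Ebm and F–A–C = F all belong to that set. But Bb–D–F–A is foreign: the diatonic i on degree 1 is Bbm, whereas Bbmaj7 comes from Bb major. It is labeled Imaj7. Eb–G–Bb doesn't fit — on degree 4 Bb minor would have Ebm (iv). Eb is the degree-4 chord of Bb major, so it is the borrowed IV.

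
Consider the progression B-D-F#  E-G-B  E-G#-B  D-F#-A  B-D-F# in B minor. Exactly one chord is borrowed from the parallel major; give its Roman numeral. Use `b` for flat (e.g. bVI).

IV

The diatonic triads in B minor (with V from harmonic minor) are Bm, C#dim, D, Em, F#, G, A. B–D–F# = Bm, E–G–B = Em and D–F#–A = D all belong to that set. E–G#–B is not: scale degree 4 in B minor carries Em (iv). In B major the chord on that degree is E, so here it functions as IV, borrowed from the parallel major.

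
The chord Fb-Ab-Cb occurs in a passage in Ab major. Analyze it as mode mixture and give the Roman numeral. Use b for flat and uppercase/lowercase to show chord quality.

bVI

Fb is the lowered form of scale degree 6 in Ab major (the diatonic degree 6 is F). Fb–Ab–Cb is a major chord — the form found in Ab minor, not the diatonic vi (Fm). Borrowed into Ab major it is written bVI.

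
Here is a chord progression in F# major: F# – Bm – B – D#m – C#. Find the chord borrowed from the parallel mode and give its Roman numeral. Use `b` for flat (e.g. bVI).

F# major has the diatonic set F#, G#m, A#m, B, C#, D#m, E#dim. F#, B, D#m and C# all belong to that set. Bm (B–D–F#) is not: scale degree 4 in F# major carries B (IV). In F# minor the chord on that degree is Bm, so here it functions as iv, borrowed from the parallel minor.

iv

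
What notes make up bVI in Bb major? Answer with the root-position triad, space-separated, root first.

Gb Bb Db

The root of bVI is the lowered 6th degree: G becomes Gb. Stacking thirds in Bb minor on Gb gives Gb–Bb–Db.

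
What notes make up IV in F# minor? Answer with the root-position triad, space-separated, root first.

IV is built on scale degree 4, which is B in both F# minor and its parallel. In F# major the chord on B is B–D#–F#.

B D# F#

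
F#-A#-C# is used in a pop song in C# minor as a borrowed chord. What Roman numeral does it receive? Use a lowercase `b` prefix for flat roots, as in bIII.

F# is scale degree 4 in C# minor. Diatonically C# minor has F#m (iv) on that degree; F#–A#–C# is instead the major chord native to C# major, so it takes the label IV.

IV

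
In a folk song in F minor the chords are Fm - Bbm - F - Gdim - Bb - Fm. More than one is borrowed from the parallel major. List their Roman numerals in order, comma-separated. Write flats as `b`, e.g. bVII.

In F minor (with V from harmonic minor) the diatonic chords are Fm, Gdim, Ab, Bbm, C, Db, Eb. Fm, Bbm and Gdim are all diatonic. F (F–A–C) doesn't fit — on degree 1 F minor would have Fm (i). F is the degree-1 chord of F major, so it is the borrowed I. But Bb (Bb–D–F) is foreign: the diatonic iv on degree 4 is Bbm, whereas Bb comes from F major. It is labeled IV.

I, IV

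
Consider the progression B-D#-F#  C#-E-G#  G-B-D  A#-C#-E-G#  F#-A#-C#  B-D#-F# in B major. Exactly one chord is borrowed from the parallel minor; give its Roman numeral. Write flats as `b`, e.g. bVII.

bVI

B major has the diatonic set B, C#m, D#m, E, F#, G#m, A#dim. B–D#–F# = B, C#–E–G# = C#m, A#–C#–E–G# = A#m7b5 and F#–A#–C# = F# are all diatonic. But G–B–D is foreign: the diatonic vi on degree 6 is G#m, whereas G comes from B minor. It is labeled bVI.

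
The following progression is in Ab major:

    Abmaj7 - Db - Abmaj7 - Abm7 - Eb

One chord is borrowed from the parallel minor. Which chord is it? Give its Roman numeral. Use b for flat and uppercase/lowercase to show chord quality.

The diatonic triads in Ab major are Ab, Bbm, Cm, Db, Eb, Fm, Gdim. Abmaj7, Db and Eb all belong to that set. But Abm7 (Ab–Cb–Eb–Gb) is foreign: the diatonic I on degree 1 is Ab, whereas Abm7 comes from Ab minor. It is labeled i7.

i7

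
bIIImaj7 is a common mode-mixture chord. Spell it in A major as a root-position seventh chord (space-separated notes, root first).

bIIImaj7 is built on the lowered scale degree 3. In A major degree 3 is C#; lowered it becomes C. In A minor the chord on C is C–E–G–B.

C E G B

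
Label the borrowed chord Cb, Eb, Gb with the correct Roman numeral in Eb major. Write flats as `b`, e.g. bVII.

bVI

The root Cb is the lowered 6th scale degree — diatonically Eb major has C there. Diatonically Eb major has Cm (vi) on that degree; Cb–Eb–Gb is instead the major chord native to Eb minor, so it takes the label bVI.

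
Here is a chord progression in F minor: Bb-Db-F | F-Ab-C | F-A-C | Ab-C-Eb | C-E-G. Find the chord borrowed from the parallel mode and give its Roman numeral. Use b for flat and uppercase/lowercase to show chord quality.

In F minor (with V from harmonic minor) the diatonic chords are Fm, Gdim, Ab, Bbm, C, Db, Eb. Of the given chords, Bb–Db–F = Bbm, F–Ab–C = Fm, Ab–C–Eb = Ab and C–E–G = C are diatonic. F–A–C is not: scale degree 1 in F minor carries Fm (i). In F major the chord on that degree is F, so here it functions as I, borrowed from the parallel major.

I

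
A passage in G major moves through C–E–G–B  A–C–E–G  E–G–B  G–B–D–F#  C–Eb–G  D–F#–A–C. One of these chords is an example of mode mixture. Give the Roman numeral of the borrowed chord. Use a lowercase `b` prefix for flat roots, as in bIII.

G major has the diatonic set G, Am, Bm, C, D, Em, F#dim. Of the given chords, C–E–G–B = Cmaj7, A–C–E–G = Am7, E–G–B = Em, G–B–D–F# = Gmaj7 and D–F#–A–C = D7 are diatonic. But C–Eb–G is foreign: the diatonic IV on degree 4 is C, whereas Cm comes from G minor. It is labeled iv.

iv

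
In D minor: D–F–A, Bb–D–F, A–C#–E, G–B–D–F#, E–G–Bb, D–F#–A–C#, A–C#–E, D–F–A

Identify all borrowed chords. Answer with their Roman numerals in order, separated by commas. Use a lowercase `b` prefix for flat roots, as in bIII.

The diatonic triads in D minor (with V from harmonic minor) are Dm, Edim, F, Gm, A, Bb, C. Of the given chords, D–F–A = Dm, Bb–D–F = Bb, A–C#–E = A and E–G–Bb = Edim are diatonic. G–B–D–F# is not: scale degree 4 in D minor carries Gm (iv). In D major the chord on that degree is Gmaj7, so here it functions as IVmaj7, borrowed from the parallel major. D–F#–A–C# doesn't fit — on degree 1 D minor would have Dm (i). Dmaj7 is the degree-1 chord of D major, so it is the borrowed Imaj7.

IVmaj7, Imaj7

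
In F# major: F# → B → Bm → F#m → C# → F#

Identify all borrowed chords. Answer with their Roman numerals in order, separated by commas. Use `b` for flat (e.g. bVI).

F# major has the diatonic set F#, G#m, A#m, B, C#, D#m, E#dim. F#, B and C# are all diatonic. But Bm (B–D–F#) is foreign: the diatonic IV on degree 4 is B, whereas Bm comes from F# minor. It is labeled iv. But F#m (F#–A–C#) is foreign: the diatonic I on degree 1 is F#, whereas F#m comes from F# minor. It is labeled i.

iv, i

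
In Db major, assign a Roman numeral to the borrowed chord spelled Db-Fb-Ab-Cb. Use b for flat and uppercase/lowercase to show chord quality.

The root Db is the diatonic 1st degree of Db major; the borrowing shows in the chord quality. The diatonic chord on degree 1 would be Db (I), but Db–Fb–Ab–Cb is the minor-seventh chord from Db minor. As a borrowed chord it is labeled i7.

i7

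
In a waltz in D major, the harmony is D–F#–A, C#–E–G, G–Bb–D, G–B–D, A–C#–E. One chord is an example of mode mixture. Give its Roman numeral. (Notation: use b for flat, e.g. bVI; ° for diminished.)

iv

In D major the diatonic chords are D, Em, F#m, G, A, Bm, C#dim. D–F#–A = D, C#–E–G = C#dim, G–B–D = G and A–C#–E = A all belong to that set. G–Bb–D is not: scale degree 4 in D major carries G (IV). In D minor the chord on that degree is Gm, so here it functions as iv, borrowed from the parallel minor.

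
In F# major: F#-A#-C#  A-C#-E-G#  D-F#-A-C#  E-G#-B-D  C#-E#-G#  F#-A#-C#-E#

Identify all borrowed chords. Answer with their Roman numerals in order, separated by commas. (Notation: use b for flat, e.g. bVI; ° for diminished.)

bIIImaj7, bVImaj7, bVII7

The diatonic triads in F# major are F#, G#m, A#m, B, C#, D#m, E#dim. Of the given chords, F#–A#–C# = F#, C#–E#–G# = C# and F#–A#–C#–E# = F#maj7 are diatonic. A–C#–E–G# doesn't fit — on degree 3 F# major would have A#m (iii). Amaj7 is the degree-3 chord of F# minor, so it is the borrowed bIIImaj7. D–F#–A–C# is not: scale degree 6 in F# major carries D#m (vi). In F# minor the chord on that degree is Dmaj7, so here it functions as bVImaj7, borrowed from the parallel minor. E–G#–B–D doesn't fit — on degree 7 F# major would have E#dim (vii°). E7 is the degree-7 chord of F# minor, so it is the borrowed bVII7.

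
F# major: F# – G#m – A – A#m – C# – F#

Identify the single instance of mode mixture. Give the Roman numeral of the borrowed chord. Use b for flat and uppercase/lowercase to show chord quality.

In F# major the diatonic chords are F#, G#m, A#m, B, C#, D#m, E#dim. F#, G#m, A#m and C# are all diatonic. A (A–C#–E) is not: scale degree 3 in F# major carries A#m (iii). In F# minor the chord on that degree is A, so here it functions as bIII, borrowed from the parallel minor.

bIII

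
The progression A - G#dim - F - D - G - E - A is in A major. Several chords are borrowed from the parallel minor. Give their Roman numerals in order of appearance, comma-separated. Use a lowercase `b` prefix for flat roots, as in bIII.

bVI, bVII

In A major the diatonic chords are A, Bm, C#m, D, E, F#m, G#dim. A, G#dim, D and E all belong to that set. F (F–A–C) is not: scale degree 6 in A major carries F#m (vi). In A minor the chord on that degree is F, so here it functions as bVI, borrowed from the parallel minor. G (G–B–D) doesn't fit — on degree 7 A major would have G#dim (vii°). G is the degree-7 chord of A minor, so it is the borrowed bVII.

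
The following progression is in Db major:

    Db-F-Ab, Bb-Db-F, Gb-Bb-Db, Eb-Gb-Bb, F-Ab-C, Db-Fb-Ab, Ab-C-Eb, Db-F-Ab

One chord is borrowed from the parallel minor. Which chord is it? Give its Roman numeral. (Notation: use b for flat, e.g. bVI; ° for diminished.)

i

Db major has the diatonic set Db, Ebm, Fm, Gb, Ab, Bbm, Cdim. Db–F–Ab = Db, Bb–Db–F = Bbm, Gb–Bb–Db = Gb, Eb–Gb–Bb = Ebm, F–Ab–C = Fm and Ab–C–Eb = Ab are all diatonic. Db–Fb–Ab is not: scale degree 1 in Db major carries Db (I). In Db minor the chord on that degree is Dbm, so here it functions as i, borrowed from the parallel minor.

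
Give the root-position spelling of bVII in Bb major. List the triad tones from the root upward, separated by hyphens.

Ab-C-Eb

bVII is built on the lowered scale degree 7. In Bb major degree 7 is A; lowered it becomes Ab. Building the major chord from the parallel minor on Ab: Ab–C–Eb.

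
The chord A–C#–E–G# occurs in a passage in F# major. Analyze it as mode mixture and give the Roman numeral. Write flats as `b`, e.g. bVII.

bIIImaj7

A is the lowered form of scale degree 3 in F# major (the diatonic degree 3 is A#). A–C#–E–G# is a major-seventh chord — the form found in F# minor, not the diatonic iii (A#m). Borrowed into F# major it is written bIIImaj7.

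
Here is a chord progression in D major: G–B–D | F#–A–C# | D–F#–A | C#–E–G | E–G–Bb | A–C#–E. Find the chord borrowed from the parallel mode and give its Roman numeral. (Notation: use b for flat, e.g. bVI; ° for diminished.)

The diatonic triads in D major are D, Em, F#m, G, A, Bm, C#dim. Of the given chords, G–B–D = G, F#–A–C# = F#m, D–F#–A = D, C#–E–G = C#dim and A–C#–E = A are diatonic. E–G–Bb doesn't fit — on degree 2 D major would have Em (ii). Edim is the degree-2 chord of D minor, so it is the borrowed ii°.

ii°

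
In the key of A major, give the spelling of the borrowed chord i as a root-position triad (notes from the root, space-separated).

The root, A, is scale degree 1 — the same note in A major and A minor; only the chord quality changes. In A minor the chord on A is A–C–E.

A C E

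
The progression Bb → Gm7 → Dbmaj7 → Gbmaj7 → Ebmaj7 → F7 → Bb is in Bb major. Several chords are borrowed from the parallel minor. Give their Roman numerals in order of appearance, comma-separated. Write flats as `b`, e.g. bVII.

bIIImaj7, bVImaj7

The diatonic triads in Bb major are Bb, Cm, Dm, Eb, F, Gm, Adim. Of the given chords, Bb, Gm7, Ebmaj7 and F7 are diatonic. Dbmaj7 (Db–F–Ab–C) doesn't fit — on degree 3 Bb major would have Dm (iii). Dbmaj7 is the degree-3 chord of Bb minor, so it is the borrowed bIIImaj7. Gbmaj7 (Gb–Bb–Db–F) is not: scale degree 6 in Bb major carries Gm (vi). In Bb minor the chord on that degree is Gbmaj7, so here it functions as bVImaj7, borrowed from the parallel minor.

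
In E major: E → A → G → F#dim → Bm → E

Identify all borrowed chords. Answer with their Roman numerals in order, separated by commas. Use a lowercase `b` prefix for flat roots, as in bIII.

In E major the diatonic chords are E, F#m, G#m, A, B, C#m, D#dim. E and A both belong to that set. But G (G–B–D) is foreign: the diatonic iii on degree 3 is G#m, whereas G comes from E minor. It is labeled bIII. F#dim (F#–A–C) is not: scale degree 2 in E major carries F#m (ii). In E minor the chord on that degree is F#dim, so here it functions as ii°, borrowed from the parallel minor. Bm (B–D–F#) doesn't fit — on degree 5 E major would have B (V). Bm is the degree-5 chord of E minor, so it is the borrowed v.

bIII, ii°, v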